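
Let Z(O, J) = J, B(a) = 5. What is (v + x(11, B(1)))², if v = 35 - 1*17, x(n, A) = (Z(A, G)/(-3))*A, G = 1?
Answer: 2401/9 ≈ 266.78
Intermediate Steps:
x(n, A) = -A/3 (x(n, A) = (1/(-3))*A = (1*(-⅓))*A = -A/3)
v = 18 (v = 35 - 17 = 18)
(v + x(11, B(1)))² = (18 - ⅓*5)² = (18 - 5/3)² = (49/3)² = 2401/9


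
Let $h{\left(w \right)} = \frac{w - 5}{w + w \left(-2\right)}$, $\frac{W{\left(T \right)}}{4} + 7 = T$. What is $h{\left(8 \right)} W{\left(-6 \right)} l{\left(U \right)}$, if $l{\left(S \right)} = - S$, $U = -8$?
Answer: $156$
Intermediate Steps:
$W{\left(T \right)} = -28 + 4 T$
$h{\left(w \right)} = - \frac{-5 + w}{w}$ ($h{\left(w \right)} = \frac{-5 + w}{w - 2 w} = \frac{-5 + w}{\left(-1\right) w} = \left(-5 + w\right) \left(- \frac{1}{w}\right) = - \frac{-5 + w}{w}$)
$h{\left(8 \right)} W{\left(-6 \right)} l{\left(U \right)} = \frac{5 - 8}{8} \left(-28 + 4 \left(-6\right)\right) \left(\left(-1\right) \left(-8\right)\right) = \frac{5 - 8}{8} \left(-28 - 24\right) 8 = \frac{1}{8} \left(-3\right) \left(-52\right) 8 = \left(- \frac{3}{8}\right) \left(-52\right) 8 = \frac{39}{2} \cdot 8 = 156$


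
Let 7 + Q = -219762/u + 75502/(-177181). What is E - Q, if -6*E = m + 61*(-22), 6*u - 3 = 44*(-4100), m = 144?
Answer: 19156994217626/95888762571 ≈ 199.78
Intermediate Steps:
u = -180397/6 (u = ½ + (44*(-4100))/6 = ½ + (⅙)*(-180400) = ½ - 90200/3 = -180397/6 ≈ -30066.)
E = 599/3 (E = -(144 + 61*(-22))/6 = -(144 - 1342)/6 = -⅙*(-1198) = 599/3 ≈ 199.67)
Q = -3734874761/31962920857 (Q = -7 + (-219762/(-180397/6) + 75502/(-177181)) = -7 + (-219762*(-6/180397) + 75502*(-1/177181)) = -7 + (1318572/180397 - 75502/177181) = -7 + 220005571238/31962920857 = -3734874761/31962920857 ≈ -0.11685)
E - Q = 599/3 - 1*(-3734874761/31962920857) = 599/3 + 3734874761/31962920857 = 19156994217626/95888762571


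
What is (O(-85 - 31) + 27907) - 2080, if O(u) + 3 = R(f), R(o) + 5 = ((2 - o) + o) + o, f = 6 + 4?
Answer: 25831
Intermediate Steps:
f = 10
R(o) = -3 + o (R(o) = -5 + (((2 - o) + o) + o) = -5 + (2 + o) = -3 + o)
O(u) = 4 (O(u) = -3 + (-3 + 10) = -3 + 7 = 4)
(O(-85 - 31) + 27907) - 2080 = (4 + 27907) - 2080 = 27911 - 2080 = 25831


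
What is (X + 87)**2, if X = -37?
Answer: 2500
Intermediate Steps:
(X + 87)**2 = (-37 + 87)**2 = 50**2 = 2500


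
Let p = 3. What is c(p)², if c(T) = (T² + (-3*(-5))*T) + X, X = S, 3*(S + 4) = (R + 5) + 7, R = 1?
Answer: 26569/9 ≈ 2952.1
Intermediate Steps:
S = ⅓ (S = -4 + ((1 + 5) + 7)/3 = -4 + (6 + 7)/3 = -4 + (⅓)*13 = -4 + 13/3 = ⅓ ≈ 0.33333)
X = ⅓ ≈ 0.33333
c(T) = ⅓ + T² + 15*T (c(T) = (T² + (-3*(-5))*T) + ⅓ = (T² + 15*T) + ⅓ = ⅓ + T² + 15*T)
c(p)² = (⅓ + 3² + 15*3)² = (⅓ + 9 + 45)² = (163/3)² = 26569/9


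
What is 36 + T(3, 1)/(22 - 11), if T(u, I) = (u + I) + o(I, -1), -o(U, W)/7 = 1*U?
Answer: 393/11 ≈ 35.727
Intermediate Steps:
o(U, W) = -7*U
T(u, I) = u - 6*I (T(u, I) = (u + I) - 7*I = (I + u) - 7*I = u - 6*I)
36 + T(3, 1)/(22 - 11) = 36 + (3 - 6*1)/(22 - 11) = 36 + (3 - 6)/11 = 36 + (1/11)*(-3) = 36 - 3/11 = 393/11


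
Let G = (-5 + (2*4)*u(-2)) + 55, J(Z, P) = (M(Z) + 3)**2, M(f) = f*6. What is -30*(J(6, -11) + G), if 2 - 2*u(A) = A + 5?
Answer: -47010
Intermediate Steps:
M(f) = 6*f
J(Z, P) = (3 + 6*Z)**2 (J(Z, P) = (6*Z + 3)**2 = (3 + 6*Z)**2)
u(A) = -3/2 - A/2 (u(A) = 1 - (A + 5)/2 = 1 - (5 + A)/2 = 1 + (-5/2 - A/2) = -3/2 - A/2)
G = 46 (G = (-5 + (2*4)*(-3/2 - 1/2*(-2))) + 55 = (-5 + 8*(-3/2 + 1)) + 55 = (-5 + 8*(-1/2)) + 55 = (-5 - 4) + 55 = -9 + 55 = 46)
-30*(J(6, -11) + G) = -30*(9*(1 + 2*6)**2 + 46) = -30*(9*(1 + 12)**2 + 46) = -30*(9*13**2 + 46) = -30*(9*169 + 46) = -30*(1521 + 46) = -30*1567 = -47010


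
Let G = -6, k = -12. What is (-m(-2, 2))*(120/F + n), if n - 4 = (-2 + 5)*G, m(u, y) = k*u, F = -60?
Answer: 384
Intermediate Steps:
m(u, y) = -12*u
n = -14 (n = 4 + (-2 + 5)*(-6) = 4 + 3*(-6) = 4 - 18 = -14)
(-m(-2, 2))*(120/F + n) = (-(-12)*(-2))*(120/(-60) - 14) = (-1*24)*(120*(-1/60) - 14) = -24*(-2 - 14) = -24*(-16) = 384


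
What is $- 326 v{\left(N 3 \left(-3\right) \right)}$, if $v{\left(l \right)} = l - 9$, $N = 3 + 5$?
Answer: $26406$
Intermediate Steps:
$N = 8$
$v{\left(l \right)} = -9 + l$
$- 326 v{\left(N 3 \left(-3\right) \right)} = - 326 \left(-9 + 8 \cdot 3 \left(-3\right)\right) = - 326 \left(-9 + 24 \left(-3\right)\right) = - 326 \left(-9 - 72\right) = \left(-326\right) \left(-81\right) = 26406$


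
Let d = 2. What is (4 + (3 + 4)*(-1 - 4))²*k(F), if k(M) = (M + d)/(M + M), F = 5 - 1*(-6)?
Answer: 12493/22 ≈ 567.86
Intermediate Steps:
F = 11 (F = 5 + 6 = 11)
k(M) = (2 + M)/(2*M) (k(M) = (M + 2)/(M + M) = (2 + M)/((2*M)) = (2 + M)*(1/(2*M)) = (2 + M)/(2*M))
(4 + (3 + 4)*(-1 - 4))²*k(F) = (4 + (3 + 4)*(-1 - 4))²*((½)*(2 + 11)/11) = (4 + 7*(-5))²*((½)*(1/11)*13) = (4 - 35)²*(13/22) = (-31)²*(13/22) = 961*(13/22) = 12493/22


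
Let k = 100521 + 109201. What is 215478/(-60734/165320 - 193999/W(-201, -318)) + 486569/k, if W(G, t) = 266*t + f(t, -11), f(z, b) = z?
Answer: 158584113754542222091/1411179159249518 ≈ 1.1238e+5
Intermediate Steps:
W(G, t) = 267*t (W(G, t) = 266*t + t = 267*t)
k = 209722
215478/(-60734/165320 - 193999/W(-201, -318)) + 486569/k = 215478/(-60734/165320 - 193999/(267*(-318))) + 486569/209722 = 215478/(-60734*1/165320 - 193999/(-84906)) + 486569*(1/209722) = 215478/(-30367/82660 - 193999*(-1/84906)) + 486569/209722 = 215478/(-30367/82660 + 193999/84906) + 486569/209722 = 215478/(6728808419/3509164980) + 486569/209722 = 215478*(3509164980/6728808419) + 486569/209722 = 756147851560440/6728808419 + 486569/209722 = 158584113754542222091/1411179159249518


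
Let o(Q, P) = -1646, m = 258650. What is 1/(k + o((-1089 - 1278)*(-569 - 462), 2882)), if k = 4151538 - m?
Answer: 1/3891242 ≈ 2.5699e-7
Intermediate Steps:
k = 3892888 (k = 4151538 - 1*258650 = 4151538 - 258650 = 3892888)
1/(k + o((-1089 - 1278)*(-569 - 462), 2882)) = 1/(3892888 - 1646) = 1/3891242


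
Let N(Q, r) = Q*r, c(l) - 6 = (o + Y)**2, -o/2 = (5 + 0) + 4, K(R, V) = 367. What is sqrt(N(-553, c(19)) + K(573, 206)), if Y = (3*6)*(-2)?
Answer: I*sqrt(1615499) ≈ 1271.0*I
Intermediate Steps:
Y = -36 (Y = 18*(-2) = -36)
o = -18 (o = -2*((5 + 0) + 4) = -2*(5 + 4) = -2*9 = -18)
c(l) = 2922 (c(l) = 6 + (-18 - 36)**2 = 6 + (-54)**2 = 6 + 2916 = 2922)
sqrt(N(-553, c(19)) + K(573, 206)) = sqrt(-553*2922 + 367) = sqrt(-1615866 + 367) = sqrt(-1615499) = I*sqrt(1615499)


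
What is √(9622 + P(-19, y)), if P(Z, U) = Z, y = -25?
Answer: 3*√1067 ≈ 97.995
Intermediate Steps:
√(9622 + P(-19, y)) = √(9622 - 19) = √9603 = 3*√1067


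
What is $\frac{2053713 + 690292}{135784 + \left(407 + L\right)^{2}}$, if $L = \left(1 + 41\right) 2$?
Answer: $\frac{548801}{75373} \approx 7.2811$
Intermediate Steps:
$L = 84$ ($L = 42 \cdot 2 = 84$)
$\frac{2053713 + 690292}{135784 + \left(407 + L\right)^{2}} = \frac{2053713 + 690292}{135784 + \left(407 + 84\right)^{2}} = \frac{2744005}{135784 + 491^{2}} = \frac{2744005}{135784 + 241081} = \frac{2744005}{376865} = 2744005 \cdot \frac{1}{376865} = \frac{548801}{75373}$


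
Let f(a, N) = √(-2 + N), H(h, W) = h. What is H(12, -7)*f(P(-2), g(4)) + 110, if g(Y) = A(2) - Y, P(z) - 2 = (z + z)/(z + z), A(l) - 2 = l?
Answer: 110 + 12*I*√2 ≈ 110.0 + 16.971*I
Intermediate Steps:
A(l) = 2 + l
P(z) = 3 (P(z) = 2 + (z + z)/(z + z) = 2 + (2*z)/((2*z)) = 2 + (2*z)*(1/(2*z)) = 2 + 1 = 3)
g(Y) = 4 - Y (g(Y) = (2 + 2) - Y = 4 - Y)
H(12, -7)*f(P(-2), g(4)) + 110 = 12*√(-2 + (4 - 1*4)) + 110 = 12*√(-2 + (4 - 4)) + 110 = 12*√(-2 + 0) + 110 = 12*√(-2) + 110 = 12*(I*√2) + 110 = 12*I*√2 + 110 = 110 + 12*I*√2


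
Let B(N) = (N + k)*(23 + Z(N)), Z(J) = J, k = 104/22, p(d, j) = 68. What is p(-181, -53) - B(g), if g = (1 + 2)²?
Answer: -4084/11 ≈ -371.27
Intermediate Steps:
k = 52/11 (k = 104*(1/22) = 52/11 ≈ 4.7273)
g = 9 (g = 3² = 9)
B(N) = (23 + N)*(52/11 + N) (B(N) = (N + 52/11)*(23 + N) = (52/11 + N)*(23 + N) = (23 + N)*(52/11 + N))
p(-181, -53) - B(g) = 68 - (1196/11 + 9² + (305/11)*9) = 68 - (1196/11 + 81 + 2745/11) = 68 - 1*4832/11 = 68 - 4832/11 = -4084/11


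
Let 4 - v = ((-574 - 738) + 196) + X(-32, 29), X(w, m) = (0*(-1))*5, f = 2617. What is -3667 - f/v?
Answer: -4109657/1120 ≈ -3669.3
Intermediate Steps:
X(w, m) = 0 (X(w, m) = 0*5 = 0)
v = 1120 (v = 4 - (((-574 - 738) + 196) + 0) = 4 - ((-1312 + 196) + 0) = 4 - (-1116 + 0) = 4 - 1*(-1116) = 4 + 1116 = 1120)
-3667 - f/v = -3667 - 2617/1120 = -4109657/1120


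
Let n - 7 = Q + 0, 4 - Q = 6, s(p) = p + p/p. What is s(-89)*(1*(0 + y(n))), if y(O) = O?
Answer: -440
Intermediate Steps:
s(p) = 1 + p (s(p) = p + 1 = 1 + p)
Q = -2 (Q = 4 - 1*6 = 4 - 6 = -2)
n = 5 (n = 7 + (-2 + 0) = 7 - 2 = 5)
s(-89)*(1*(0 + y(n))) = (1 - 89)*(1*(0 + 5)) = -88*5 = -440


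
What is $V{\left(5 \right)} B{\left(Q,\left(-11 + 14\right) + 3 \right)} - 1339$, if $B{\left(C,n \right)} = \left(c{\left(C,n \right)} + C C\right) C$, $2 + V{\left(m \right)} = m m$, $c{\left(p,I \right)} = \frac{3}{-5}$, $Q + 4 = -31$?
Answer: $-986981$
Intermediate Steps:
$Q = -35$ ($Q = -4 - 31 = -35$)
$c{\left(p,I \right)} = - \frac{3}{5}$ ($c{\left(p,I \right)} = 3 \left(- \frac{1}{5}\right) = - \frac{3}{5}$)
$V{\left(m \right)} = -2 + m^{2}$ ($V{\left(m \right)} = -2 + m m = -2 + m^{2}$)
$B{\left(C,n \right)} = C \left(- \frac{3}{5} + C^{2}\right)$ ($B{\left(C,n \right)} = \left(- \frac{3}{5} + C C\right) C = \left(- \frac{3}{5} + C^{2}\right) C = C \left(- \frac{3}{5} + C^{2}\right)$)
$V{\left(5 \right)} B{\left(Q,\left(-11 + 14\right) + 3 \right)} - 1339 = \left(-2 + 5^{2}\right) \left(- 35 \left(- \frac{3}{5} + \left(-35\right)^{2}\right)\right) - 1339 = \left(-2 + 25\right) \left(- 35 \left(- \frac{3}{5} + 1225\right)\right) - 1339 = 23 \left(\left(-35\right) \frac{6122}{5}\right) - 1339 = 23 \left(-42854\right) - 1339 = -985642 - 1339 = -986981$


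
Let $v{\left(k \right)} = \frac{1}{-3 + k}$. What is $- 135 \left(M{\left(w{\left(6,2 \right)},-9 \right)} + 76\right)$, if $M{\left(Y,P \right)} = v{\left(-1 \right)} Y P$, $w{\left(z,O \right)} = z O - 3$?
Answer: $- \frac{51975}{4} \approx -12994.0$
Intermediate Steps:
$w{\left(z,O \right)} = -3 + O z$ ($w{\left(z,O \right)} = O z - 3 = -3 + O z$)
$M{\left(Y,P \right)} = - \frac{P Y}{4}$ ($M{\left(Y,P \right)} = \frac{Y P}{-3 - 1} = \frac{P Y}{-4} = - \frac{P Y}{4}$)
$- 135 \left(M{\left(w{\left(6,2 \right)},-9 \right)} + 76\right) = - 135 \left(\left(- \frac{1}{4}\right) \left(-9\right) \left(-3 + 2 \cdot 6\right) + 76\right) = - 135 \left(\left(- \frac{1}{4}\right) \left(-9\right) \left(-3 + 12\right) + 76\right) = - 135 \left(\left(- \frac{1}{4}\right) \left(-9\right) 9 + 76\right) = - 135 \left(\frac{81}{4} + 76\right) = \left(-135\right) \frac{385}{4} = - \frac{51975}{4}$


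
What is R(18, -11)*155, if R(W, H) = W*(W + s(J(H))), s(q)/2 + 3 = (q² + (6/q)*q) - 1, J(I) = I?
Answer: 736560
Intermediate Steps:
s(q) = 4 + 2*q² (s(q) = -6 + 2*((q² + (6/q)*q) - 1) = -6 + 2*((q² + 6) - 1) = -6 + 2*((6 + q²) - 1) = -6 + 2*(5 + q²) = -6 + (10 + 2*q²) = 4 + 2*q²)
R(W, H) = W*(4 + W + 2*H²) (R(W, H) = W*(W + (4 + 2*H²)) = W*(4 + W + 2*H²))
R(18, -11)*155 = (18*(4 + 18 + 2*(-11)²))*155 = (18*(4 + 18 + 2*121))*155 = (18*(4 + 18 + 242))*155 = (18*264)*155 = 4752*155 = 736560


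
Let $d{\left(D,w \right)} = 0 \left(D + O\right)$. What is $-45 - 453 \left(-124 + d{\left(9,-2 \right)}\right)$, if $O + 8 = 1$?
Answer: $56127$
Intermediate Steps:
$O = -7$ ($O = -8 + 1 = -7$)
$d{\left(D,w \right)} = 0$ ($d{\left(D,w \right)} = 0 \left(D - 7\right) = 0 \left(-7 + D\right) = 0$)
$-45 - 453 \left(-124 + d{\left(9,-2 \right)}\right) = -45 - 453 \left(-124 + 0\right) = -45 - -56172 = -45 + 56172 = 56127$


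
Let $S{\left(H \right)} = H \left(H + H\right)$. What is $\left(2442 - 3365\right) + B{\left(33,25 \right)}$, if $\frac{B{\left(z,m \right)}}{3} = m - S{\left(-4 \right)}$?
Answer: $-944$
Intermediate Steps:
$S{\left(H \right)} = 2 H^{2}$ ($S{\left(H \right)} = H 2 H = 2 H^{2}$)
$B{\left(z,m \right)} = -96 + 3 m$ ($B{\left(z,m \right)} = 3 \left(m - 2 \left(-4\right)^{2}\right) = 3 \left(m - 2 \cdot 16\right) = 3 \left(m - 32\right) = 3 \left(-32 + m\right) = -96 + 3 m$)
$\left(2442 - 3365\right) + B{\left(33,25 \right)} = \left(2442 - 3365\right) + \left(-96 + 3 \cdot 25\right) = -923 + \left(-96 + 75\right) = -923 - 21 = -944$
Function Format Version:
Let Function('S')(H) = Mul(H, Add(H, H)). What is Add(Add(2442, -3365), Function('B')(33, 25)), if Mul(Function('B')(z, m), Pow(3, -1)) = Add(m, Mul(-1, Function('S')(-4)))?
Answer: -944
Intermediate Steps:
Function('S')(H) = Mul(2, Pow(H, 2)) (Function('S')(H) = Mul(H, Mul(2, H)) = Mul(2, Pow(H, 2)))
Function('B')(z, m) = Add(-96, Mul(3, m)) (Function('B')(z, m) = Mul(3, Add(m, Mul(-1, Mul(2, Pow(-4, 2))))) = Mul(3, Add(m, Mul(-1, Mul(2, 16)))) = Mul(3, Add(m, Mul(-1, 32))) = Mul(3, Add(m, -32)) = Mul(3, Add(-32, m)) = Add(-96, Mul(3, m)))
Add(Add(2442, -3365), Function('B')(33, 25)) = Add(Add(2442, -3365), Add(-96, Mul(3, 25))) = Add(-923, Add(-96, 75)) = Add(-923, -21) = -944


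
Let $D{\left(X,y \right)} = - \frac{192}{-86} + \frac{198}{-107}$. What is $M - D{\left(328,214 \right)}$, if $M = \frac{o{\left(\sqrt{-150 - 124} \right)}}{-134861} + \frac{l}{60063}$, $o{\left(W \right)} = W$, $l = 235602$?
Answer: $\frac{326138016}{92116621} - \frac{i \sqrt{274}}{134861} \approx 3.5405 - 0.00012274 i$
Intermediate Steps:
$D{\left(X,y \right)} = \frac{1758}{4601}$ ($D{\left(X,y \right)} = \left(-192\right) \left(- \frac{1}{86}\right) + 198 \left(- \frac{1}{107}\right) = \frac{96}{43} - \frac{198}{107} = \frac{1758}{4601}$)
$M = \frac{78534}{20021} - \frac{i \sqrt{274}}{134861}$ ($M = \frac{\sqrt{-150 - 124}}{-134861} + \frac{235602}{60063} = \sqrt{-274} \left(- \frac{1}{134861}\right) + 235602 \cdot \frac{1}{60063} = i \sqrt{274} \left(- \frac{1}{134861}\right) + \frac{78534}{20021} = - \frac{i \sqrt{274}}{134861} + \frac{78534}{20021} = \frac{78534}{20021} - \frac{i \sqrt{274}}{134861} \approx 3.9226 - 0.00012274 i$)
$M - D{\left(328,214 \right)} = \left(\frac{78534}{20021} - \frac{i \sqrt{274}}{134861}\right) - \frac{1758}{4601} = \frac{326138016}{92116621} - \frac{i \sqrt{274}}{134861}$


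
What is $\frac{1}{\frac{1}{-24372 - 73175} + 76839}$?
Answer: $\frac{97547}{7495413932} \approx 1.3014 \cdot 10^{-5}$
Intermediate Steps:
$\frac{1}{\frac{1}{-24372 - 73175} + 76839} = \frac{1}{\frac{1}{-97547} + 76839} = \frac{1}{- \frac{1}{97547} + 76839} = \frac{1}{\frac{7495413932}{97547}} = \frac{97547}{7495413932}$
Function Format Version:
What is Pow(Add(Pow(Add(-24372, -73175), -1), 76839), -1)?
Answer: Rational(97547, 7495413932) ≈ 1.3014e-5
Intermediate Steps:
Pow(Add(Pow(Add(-24372, -73175), -1), 76839), -1) = Pow(Add(Pow(-97547, -1), 76839), -1) = Pow(Add(Rational(-1, 97547), 76839), -1) = Pow(Rational(7495413932, 97547), -1) = Rational(97547, 7495413932)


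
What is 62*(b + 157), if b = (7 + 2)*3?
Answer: 11408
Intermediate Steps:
b = 27 (b = 9*3 = 27)
62*(b + 157) = 62*(27 + 157) = 62*184 = 11408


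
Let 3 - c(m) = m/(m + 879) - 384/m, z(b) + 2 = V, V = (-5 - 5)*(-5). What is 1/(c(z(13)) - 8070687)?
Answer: -309/2493838900 ≈ -1.2391e-7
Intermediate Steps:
V = 50 (V = -10*(-5) = 50)
z(b) = 48 (z(b) = -2 + 50 = 48)
c(m) = 3 + 384/m - m/(879 + m) (c(m) = 3 - (m/(m + 879) - 384/m) = 3 - (m/(879 + m) - 384/m) = 3 - (-384/m + m/(879 + m)) = 3 + (384/m - m/(879 + m)) = 3 + 384/m - m/(879 + m))
1/(c(z(13)) - 8070687) = 1/((337536 + 2*48² + 3021*48)/(48*(879 + 48)) - 8070687) = 1/((1/48)*(337536 + 2*2304 + 145008)/927 - 8070687) = 1/((1/48)*(1/927)*(337536 + 4608 + 145008) - 8070687) = 1/((1/48)*(1/927)*487152 - 8070687) = 1/(3383/309 - 8070687) = 1/(-2493838900/309) = -309/2493838900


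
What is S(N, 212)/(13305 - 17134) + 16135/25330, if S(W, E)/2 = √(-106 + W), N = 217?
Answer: 3227/5066 - 2*√111/3829 ≈ 0.63149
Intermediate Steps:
S(W, E) = 2*√(-106 + W)
S(N, 212)/(13305 - 17134) + 16135/25330 = (2*√(-106 + 217))/(13305 - 17134) + 16135/25330 = (2*√111)/(-3829) + 16135*(1/25330) = (2*√111)*(-1/3829) + 3227/5066 = -2*√111/3829 + 3227/5066 = 3227/5066 - 2*√111/3829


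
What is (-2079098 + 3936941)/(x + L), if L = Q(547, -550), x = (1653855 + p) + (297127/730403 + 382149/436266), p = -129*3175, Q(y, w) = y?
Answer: 65777962558737546/44073836257947175 ≈ 1.4924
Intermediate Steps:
p = -409575
x = 44054469419350141/35405555022 (x = (1653855 - 409575) + (297127/730403 + 382149/436266) = 1244280 + (297127*(1/730403) + 382149*(1/436266)) = 1244280 + (297127/730403 + 42461/48474) = 1244280 + 45416575981/35405555022 = 44054469419350141/35405555022 ≈ 1.2443e+6)
L = 547
(-2079098 + 3936941)/(x + L) = (-2079098 + 3936941)/(44054469419350141/35405555022 + 547) = 1857843/(44073836257947175/35405555022) = 1857843*(35405555022/44073836257947175) = 65777962558737546/44073836257947175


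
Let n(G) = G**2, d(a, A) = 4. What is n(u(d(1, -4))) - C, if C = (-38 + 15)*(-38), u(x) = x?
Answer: -858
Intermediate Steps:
C = 874 (C = -23*(-38) = 874)
n(u(d(1, -4))) - C = 4**2 - 1*874 = 16 - 874 = -858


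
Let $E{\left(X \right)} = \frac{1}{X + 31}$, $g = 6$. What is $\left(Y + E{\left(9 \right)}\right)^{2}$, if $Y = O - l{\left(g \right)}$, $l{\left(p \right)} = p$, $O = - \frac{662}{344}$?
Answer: $\frac{184606569}{2958400} \approx 62.401$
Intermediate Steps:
$O = - \frac{331}{172}$ ($O = \left(-662\right) \frac{1}{344} = - \frac{331}{172} \approx -1.9244$)
$Y = - \frac{1363}{172}$ ($Y = - \frac{331}{172} - 6 = - \frac{1363}{172} \approx -7.9244$)
$E{\left(X \right)} = \frac{1}{31 + X}$
$\left(Y + E{\left(9 \right)}\right)^{2} = \left(- \frac{1363}{172} + \frac{1}{31 + 9}\right)^{2} = \left(- \frac{1363}{172} + \frac{1}{40}\right)^{2} = \left(- \frac{13587}{1720}\right)^{2} = \frac{184606569}{2958400}$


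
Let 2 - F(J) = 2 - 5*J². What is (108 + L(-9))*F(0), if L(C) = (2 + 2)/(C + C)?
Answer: 0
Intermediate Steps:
F(J) = 5*J² (F(J) = 2 - (2 - 5*J²) = 2 + (-2 + 5*J²) = 5*J²)
L(C) = 2/C (L(C) = 4/((2*C)) = 4*(1/(2*C)) = 2/C)
(108 + L(-9))*F(0) = (108 + 2/(-9))*(5*0²) = (108 + 2*(-⅑))*(5*0) = (108 - 2/9)*0 = (970/9)*0 = 0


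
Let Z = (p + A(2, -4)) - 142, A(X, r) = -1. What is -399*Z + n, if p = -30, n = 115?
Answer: 69142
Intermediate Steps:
Z = -173 (Z = (-30 - 1) - 142 = -31 - 142 = -173)
-399*Z + n = -399*(-173) + 115 = 69027 + 115 = 69142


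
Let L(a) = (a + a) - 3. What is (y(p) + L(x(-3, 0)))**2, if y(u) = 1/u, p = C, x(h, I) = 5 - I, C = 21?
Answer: 21904/441 ≈ 49.669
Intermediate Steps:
p = 21
L(a) = -3 + 2*a (L(a) = 2*a - 3 = -3 + 2*a)
(y(p) + L(x(-3, 0)))**2 = (1/21 + (-3 + 2*(5 - 1*0)))**2 = (1/21 + (-3 + 2*(5 + 0)))**2 = (1/21 + (-3 + 2*5))**2 = (1/21 + (-3 + 10))**2 = (1/21 + 7)**2 = (148/21)**2 = 21904/441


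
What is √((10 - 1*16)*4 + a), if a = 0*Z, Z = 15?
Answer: 2*I*√6 ≈ 4.899*I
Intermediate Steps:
a = 0 (a = 0*15 = 0)
√((10 - 1*16)*4 + a) = √((10 - 1*16)*4 + 0) = √((10 - 16)*4 + 0) = √(-6*4 + 0) = √(-24 + 0) = √(-24) = 2*I*√6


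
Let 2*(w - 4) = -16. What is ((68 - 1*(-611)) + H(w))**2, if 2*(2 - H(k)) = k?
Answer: 466489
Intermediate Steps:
w = -4 (w = 4 + (1/2)*(-16) = 4 - 8 = -4)
H(k) = 2 - k/2
((68 - 1*(-611)) + H(w))**2 = ((68 - 1*(-611)) + (2 - 1/2*(-4)))**2 = ((68 + 611) + (2 + 2))**2 = (679 + 4)**2 = 683**2 = 466489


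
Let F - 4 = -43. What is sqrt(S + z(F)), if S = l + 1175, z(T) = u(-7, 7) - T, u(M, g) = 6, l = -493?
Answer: sqrt(727) ≈ 26.963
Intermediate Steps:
F = -39 (F = 4 - 43 = -39)
z(T) = 6 - T
S = 682 (S = -493 + 1175 = 682)
sqrt(S + z(F)) = sqrt(682 + (6 - 1*(-39))) = sqrt(682 + (6 + 39)) = sqrt(682 + 45) = sqrt(727)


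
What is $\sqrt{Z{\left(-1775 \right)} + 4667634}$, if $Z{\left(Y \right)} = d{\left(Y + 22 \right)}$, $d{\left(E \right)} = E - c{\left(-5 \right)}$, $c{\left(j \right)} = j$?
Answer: $\sqrt{4665886} \approx 2160.1$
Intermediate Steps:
$d{\left(E \right)} = 5 + E$ ($d{\left(E \right)} = E - -5 = E + 5 = 5 + E$)
$Z{\left(Y \right)} = 27 + Y$ ($Z{\left(Y \right)} = 5 + \left(Y + 22\right) = 5 + \left(22 + Y\right) = 27 + Y$)
$\sqrt{Z{\left(-1775 \right)} + 4667634} = \sqrt{\left(27 - 1775\right) + 4667634} = \sqrt{-1748 + 4667634} = \sqrt{4665886}$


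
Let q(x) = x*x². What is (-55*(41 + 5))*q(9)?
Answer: -1844370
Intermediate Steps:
q(x) = x³
(-55*(41 + 5))*q(9) = -55*(41 + 5)*9³ = -55*46*729 = -2530*729 = -1844370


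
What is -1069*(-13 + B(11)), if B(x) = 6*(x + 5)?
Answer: -88727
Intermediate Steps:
B(x) = 30 + 6*x (B(x) = 6*(5 + x) = 30 + 6*x)
-1069*(-13 + B(11)) = -1069*(-13 + (30 + 6*11)) = -1069*(-13 + (30 + 66)) = -1069*(-13 + 96) = -1069*83 = -88727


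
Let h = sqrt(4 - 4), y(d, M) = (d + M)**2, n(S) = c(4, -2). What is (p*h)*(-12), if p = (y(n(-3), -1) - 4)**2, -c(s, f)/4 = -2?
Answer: 0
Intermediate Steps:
c(s, f) = 8 (c(s, f) = -4*(-2) = 8)
n(S) = 8
y(d, M) = (M + d)**2
h = 0 (h = sqrt(0) = 0)
p = 2025 (p = ((-1 + 8)**2 - 4)**2 = (7**2 - 4)**2 = (49 - 4)**2 = 45**2 = 2025)
(p*h)*(-12) = (2025*0)*(-12) = 0*(-12) = 0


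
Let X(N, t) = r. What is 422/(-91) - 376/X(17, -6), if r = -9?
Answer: 30418/819 ≈ 37.140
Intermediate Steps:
X(N, t) = -9
422/(-91) - 376/X(17, -6) = 422/(-91) - 376/(-9) = 422*(-1/91) - 376*(-⅑) = -422/91 + 376/9 = 30418/819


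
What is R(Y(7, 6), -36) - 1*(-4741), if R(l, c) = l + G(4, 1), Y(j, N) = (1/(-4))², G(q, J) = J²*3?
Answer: 75905/16 ≈ 4744.1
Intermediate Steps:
G(q, J) = 3*J²
Y(j, N) = 1/16 (Y(j, N) = (-¼)² = 1/16)
R(l, c) = 3 + l (R(l, c) = l + 3*1² = l + 3*1 = l + 3 = 3 + l)
R(Y(7, 6), -36) - 1*(-4741) = (3 + 1/16) - 1*(-4741) = 49/16 + 4741 = 75905/16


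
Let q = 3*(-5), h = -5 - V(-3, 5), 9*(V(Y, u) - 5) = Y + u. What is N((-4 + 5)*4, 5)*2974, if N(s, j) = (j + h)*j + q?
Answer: -1100380/9 ≈ -1.2226e+5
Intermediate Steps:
V(Y, u) = 5 + Y/9 + u/9 (V(Y, u) = 5 + (Y + u)/9 = 5 + (Y/9 + u/9) = 5 + Y/9 + u/9)
h = -92/9 (h = -5 - (5 + (⅑)*(-3) + (⅑)*5) = -5 - (5 - ⅓ + 5/9) = -5 - 1*47/9 = -5 - 47/9 = -92/9 ≈ -10.222)
q = -15
N(s, j) = -15 + j*(-92/9 + j) (N(s, j) = (j - 92/9)*j - 15 = (-92/9 + j)*j - 15 = j*(-92/9 + j) - 15 = -15 + j*(-92/9 + j))
N((-4 + 5)*4, 5)*2974 = (-15 + 5² - 92/9*5)*2974 = (-15 + 25 - 460/9)*2974 = -370/9*2974 = -1100380/9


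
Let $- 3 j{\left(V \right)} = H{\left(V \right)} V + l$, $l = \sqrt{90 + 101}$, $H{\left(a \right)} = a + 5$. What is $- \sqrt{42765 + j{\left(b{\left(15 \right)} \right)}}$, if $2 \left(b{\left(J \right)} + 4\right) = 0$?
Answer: $- \frac{\sqrt{384897 - 3 \sqrt{191}}}{3} \approx -206.79$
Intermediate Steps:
$H{\left(a \right)} = 5 + a$
$b{\left(J \right)} = -4$ ($b{\left(J \right)} = -4 + \frac{1}{2} \cdot 0 = -4 + 0 = -4$)
$l = \sqrt{191} \approx 13.82$
$j{\left(V \right)} = - \frac{\sqrt{191}}{3} - \frac{V \left(5 + V\right)}{3}$ ($j{\left(V \right)} = - \frac{\left(5 + V\right) V + \sqrt{191}}{3} = - \frac{V \left(5 + V\right) + \sqrt{191}}{3} = - \frac{\sqrt{191} + V \left(5 + V\right)}{3} = - \frac{\sqrt{191}}{3} - \frac{V \left(5 + V\right)}{3}$)
$- \sqrt{42765 + j{\left(b{\left(15 \right)} \right)}} = - \sqrt{42765 - \left(- \frac{4 \left(5 - 4\right)}{3} + \frac{\sqrt{191}}{3}\right)} = - \sqrt{42765 - \left(- \frac{4}{3} + \frac{\sqrt{191}}{3}\right)} = - \sqrt{42765 + \left(- \frac{\sqrt{191}}{3} + \frac{4}{3}\right)} = - \sqrt{42765 + \left(\frac{4}{3} - \frac{\sqrt{191}}{3}\right)} = - \sqrt{\frac{128299}{3} - \frac{\sqrt{191}}{3}}$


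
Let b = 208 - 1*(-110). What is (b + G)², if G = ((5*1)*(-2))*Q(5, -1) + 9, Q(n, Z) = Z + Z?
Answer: 120409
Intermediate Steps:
Q(n, Z) = 2*Z
b = 318 (b = 208 + 110 = 318)
G = 29 (G = ((5*1)*(-2))*(2*(-1)) + 9 = (5*(-2))*(-2) + 9 = -10*(-2) + 9 = 20 + 9 = 29)
(b + G)² = (318 + 29)² = 347² = 120409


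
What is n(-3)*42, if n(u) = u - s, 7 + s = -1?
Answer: 210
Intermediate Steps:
s = -8 (s = -7 - 1 = -8)
n(u) = 8 + u (n(u) = u - 1*(-8) = u + 8 = 8 + u)
n(-3)*42 = (8 - 3)*42 = 5*42 = 210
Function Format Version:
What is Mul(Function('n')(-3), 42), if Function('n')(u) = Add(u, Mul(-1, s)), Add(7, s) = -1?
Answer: 210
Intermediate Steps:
s = -8 (s = Add(-7, -1) = -8)
Function('n')(u) = Add(8, u) (Function('n')(u) = Add(u, Mul(-1, -8)) = Add(u, 8) = Add(8, u))
Mul(Function('n')(-3), 42) = Mul(Add(8, -3), 42) = Mul(5, 42) = 210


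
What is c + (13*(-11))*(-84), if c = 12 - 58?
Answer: 11966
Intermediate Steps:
c = -46
c + (13*(-11))*(-84) = -46 + (13*(-11))*(-84) = -46 - 143*(-84) = -46 + 12012 = 11966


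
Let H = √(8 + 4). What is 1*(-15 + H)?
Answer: -15 + 2*√3 ≈ -11.536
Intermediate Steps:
H = 2*√3 (H = √12 = 2*√3 ≈ 3.4641)
1*(-15 + H) = 1*(-15 + 2*√3) = -15 + 2*√3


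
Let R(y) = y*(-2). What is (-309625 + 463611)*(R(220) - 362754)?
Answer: -55926791284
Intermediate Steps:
R(y) = -2*y
(-309625 + 463611)*(R(220) - 362754) = (-309625 + 463611)*(-2*220 - 362754) = 153986*(-440 - 362754) = 153986*(-363194) = -55926791284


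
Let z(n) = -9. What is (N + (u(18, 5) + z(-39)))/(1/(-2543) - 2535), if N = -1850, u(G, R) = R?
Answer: 2357361/3223253 ≈ 0.73136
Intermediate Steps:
(N + (u(18, 5) + z(-39)))/(1/(-2543) - 2535) = (-1850 + (5 - 9))/(1/(-2543) - 2535) = (-1850 - 4)/(-1/2543 - 2535) = -1854/(-6446506/2543) = -1854*(-2543/6446506) = 2357361/3223253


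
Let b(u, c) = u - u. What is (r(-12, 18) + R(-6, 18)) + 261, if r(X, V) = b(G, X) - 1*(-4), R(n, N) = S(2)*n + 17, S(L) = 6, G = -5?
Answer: 246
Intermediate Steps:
b(u, c) = 0
R(n, N) = 17 + 6*n (R(n, N) = 6*n + 17 = 17 + 6*n)
r(X, V) = 4 (r(X, V) = 0 - 1*(-4) = 0 + 4 = 4)
(r(-12, 18) + R(-6, 18)) + 261 = (4 + (17 + 6*(-6))) + 261 = (4 + (17 - 36)) + 261 = (4 - 19) + 261 = -15 + 261 = 246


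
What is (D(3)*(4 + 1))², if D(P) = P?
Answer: 225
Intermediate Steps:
(D(3)*(4 + 1))² = (3*(4 + 1))² = (3*5)² = 15² = 225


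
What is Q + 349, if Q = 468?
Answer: 817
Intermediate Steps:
Q + 349 = 468 + 349 = 817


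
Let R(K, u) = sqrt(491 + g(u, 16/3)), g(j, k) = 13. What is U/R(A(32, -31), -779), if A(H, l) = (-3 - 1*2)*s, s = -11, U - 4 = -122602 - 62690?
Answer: -46322*sqrt(14)/21 ≈ -8253.4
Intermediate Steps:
U = -185288 (U = 4 + (-122602 - 62690) = 4 - 185292 = -185288)
A(H, l) = 55 (A(H, l) = (-3 - 1*2)*(-11) = (-3 - 2)*(-11) = -5*(-11) = 55)
R(K, u) = 6*sqrt(14) (R(K, u) = sqrt(491 + 13) = sqrt(504) = 6*sqrt(14))
U/R(A(32, -31), -779) = -185288*sqrt(14)/84 = -46322*sqrt(14)/21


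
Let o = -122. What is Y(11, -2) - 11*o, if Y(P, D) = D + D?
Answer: 1338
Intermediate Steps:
Y(P, D) = 2*D
Y(11, -2) - 11*o = 2*(-2) - 11*(-122) = -4 + 1342 = 1338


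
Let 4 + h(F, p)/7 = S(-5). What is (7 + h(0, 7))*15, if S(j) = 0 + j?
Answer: -840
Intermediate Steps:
S(j) = j
h(F, p) = -63 (h(F, p) = -28 + 7*(-5) = -28 - 35 = -63)
(7 + h(0, 7))*15 = (7 - 63)*15 = -56*15 = -840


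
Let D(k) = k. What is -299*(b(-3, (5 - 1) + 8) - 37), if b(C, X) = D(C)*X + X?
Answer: 18239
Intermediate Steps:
b(C, X) = X + C*X (b(C, X) = C*X + X = X + C*X)
-299*(b(-3, (5 - 1) + 8) - 37) = -299*(((5 - 1) + 8)*(1 - 3) - 37) = -299*((4 + 8)*(-2) - 37) = -299*(12*(-2) - 37) = -299*(-24 - 37) = -299*(-61) = 18239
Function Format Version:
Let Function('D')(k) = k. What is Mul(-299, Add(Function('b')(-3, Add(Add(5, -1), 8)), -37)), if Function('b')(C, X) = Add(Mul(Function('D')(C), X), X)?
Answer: 18239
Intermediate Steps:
Function('b')(C, X) = Add(X, Mul(C, X)) (Function('b')(C, X) = Add(Mul(C, X), X) = Add(X, Mul(C, X)))
Mul(-299, Add(Function('b')(-3, Add(Add(5, -1), 8)), -37)) = Mul(-299, Add(Mul(Add(Add(5, -1), 8), Add(1, -3)), -37)) = Mul(-299, Add(Mul(Add(4, 8), -2), -37)) = Mul(-299, Add(Mul(12, -2), -37)) = Mul(-299, Add(-24, -37)) = Mul(-299, -61) = 18239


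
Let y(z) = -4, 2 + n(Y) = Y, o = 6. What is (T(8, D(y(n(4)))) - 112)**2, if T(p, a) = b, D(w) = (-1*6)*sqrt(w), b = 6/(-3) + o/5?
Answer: 318096/25 ≈ 12724.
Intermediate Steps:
n(Y) = -2 + Y
b = -4/5 (b = 6/(-3) + 6/5 = 6*(-1/3) + 6*(1/5) = -2 + 6/5 = -4/5 ≈ -0.80000)
D(w) = -6*sqrt(w)
T(p, a) = -4/5
(T(8, D(y(n(4)))) - 112)**2 = (-4/5 - 112)**2 = (-564/5)**2 = 318096/25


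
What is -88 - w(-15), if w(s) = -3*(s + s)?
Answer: -178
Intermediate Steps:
w(s) = -6*s
-88 - w(-15) = -88 - (-6)*(-15) = -88 - 1*90 = -88 - 90 = -178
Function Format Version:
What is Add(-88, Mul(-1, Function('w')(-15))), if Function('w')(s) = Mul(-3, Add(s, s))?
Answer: -178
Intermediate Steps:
Function('w')(s) = Mul(-6, s) (Function('w')(s) = Mul(-3, Mul(2, s)) = Mul(-6, s))
Add(-88, Mul(-1, Function('w')(-15))) = Add(-88, Mul(-1, Mul(-6, -15))) = Add(-88, Mul(-1, 90)) = Add(-88, -90) = -178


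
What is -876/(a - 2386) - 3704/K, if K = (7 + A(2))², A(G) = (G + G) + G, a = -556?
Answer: -5374562/248599 ≈ -21.619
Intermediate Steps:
A(G) = 3*G (A(G) = 2*G + G = 3*G)
K = 169 (K = (7 + 3*2)² = (7 + 6)² = 13² = 169)
-876/(a - 2386) - 3704/K = -876/(-556 - 2386) - 3704/169 = -876/(-2942) - 3704*1/169 = -876*(-1/2942) - 3704/169 = 438/1471 - 3704/169 = -5374562/248599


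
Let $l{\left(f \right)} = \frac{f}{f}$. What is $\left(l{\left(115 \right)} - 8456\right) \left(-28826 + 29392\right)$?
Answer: $-4785530$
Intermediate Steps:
$l{\left(f \right)} = 1$
$\left(l{\left(115 \right)} - 8456\right) \left(-28826 + 29392\right) = \left(1 - 8456\right) \left(-28826 + 29392\right) = \left(-8455\right) 566 = -4785530$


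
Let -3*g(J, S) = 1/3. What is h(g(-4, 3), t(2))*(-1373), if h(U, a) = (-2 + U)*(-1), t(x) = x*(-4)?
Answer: -26087/9 ≈ -2898.6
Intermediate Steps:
t(x) = -4*x
g(J, S) = -⅑ (g(J, S) = -⅓/3 = -⅓*⅓ = -⅑)
h(U, a) = 2 - U
h(g(-4, 3), t(2))*(-1373) = (2 - 1*(-⅑))*(-1373) = (2 + ⅑)*(-1373) = (19/9)*(-1373) = -26087/9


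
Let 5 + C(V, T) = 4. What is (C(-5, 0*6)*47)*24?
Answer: -1128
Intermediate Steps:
C(V, T) = -1 (C(V, T) = -5 + 4 = -1)
(C(-5, 0*6)*47)*24 = -1*47*24 = -47*24 = -1128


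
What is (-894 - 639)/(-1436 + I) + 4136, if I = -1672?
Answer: 612201/148 ≈ 4136.5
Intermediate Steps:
(-894 - 639)/(-1436 + I) + 4136 = (-894 - 639)/(-1436 - 1672) + 4136 = -1533/(-3108) + 4136 = -1533*(-1/3108) + 4136 = 73/148 + 4136 = 612201/148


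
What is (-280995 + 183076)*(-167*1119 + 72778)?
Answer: 11172068305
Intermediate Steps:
(-280995 + 183076)*(-167*1119 + 72778) = -97919*(-186873 + 72778) = -97919*(-114095) = 11172068305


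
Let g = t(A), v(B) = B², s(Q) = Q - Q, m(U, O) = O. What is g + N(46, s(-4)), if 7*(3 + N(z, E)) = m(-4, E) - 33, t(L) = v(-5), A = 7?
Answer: 121/7 ≈ 17.286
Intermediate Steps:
s(Q) = 0
t(L) = 25 (t(L) = (-5)² = 25)
N(z, E) = -54/7 + E/7 (N(z, E) = -3 + (E - 33)/7 = -3 + (-33 + E)/7 = -3 + (-33/7 + E/7) = -54/7 + E/7)
g = 25
g + N(46, s(-4)) = 25 + (-54/7 + (⅐)*0) = 25 + (-54/7 + 0) = 25 - 54/7 = 121/7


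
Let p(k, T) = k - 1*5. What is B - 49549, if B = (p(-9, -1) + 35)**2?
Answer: -49108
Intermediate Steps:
p(k, T) = -5 + k (p(k, T) = k - 5 = -5 + k)
B = 441 (B = ((-5 - 9) + 35)**2 = (-14 + 35)**2 = 21**2 = 441)
B - 49549 = 441 - 49549 = -49108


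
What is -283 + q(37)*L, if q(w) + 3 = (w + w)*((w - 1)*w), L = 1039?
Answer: 102408752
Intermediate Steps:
q(w) = -3 + 2*w²*(-1 + w) (q(w) = -3 + (w + w)*((w - 1)*w) = -3 + (2*w)*((-1 + w)*w) = -3 + (2*w)*(w*(-1 + w)) = -3 + 2*w²*(-1 + w))
-283 + q(37)*L = -283 + (-3 - 2*37² + 2*37³)*1039 = -283 + (-3 - 2*1369 + 2*50653)*1039 = -283 + (-3 - 2738 + 101306)*1039 = -283 + 98565*1039 = -283 + 102409035 = 102408752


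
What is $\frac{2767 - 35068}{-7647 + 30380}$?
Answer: $- \frac{32301}{22733} \approx -1.4209$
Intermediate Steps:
$\frac{2767 - 35068}{-7647 + 30380} = - \frac{32301}{22733}$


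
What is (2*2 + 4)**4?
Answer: 4096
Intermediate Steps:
(2*2 + 4)**4 = (4 + 4)**4 = 8**4 = 4096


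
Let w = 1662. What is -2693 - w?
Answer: -4355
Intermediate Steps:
-2693 - w = -2693 - 1*1662 = -2693 - 1662 = -4355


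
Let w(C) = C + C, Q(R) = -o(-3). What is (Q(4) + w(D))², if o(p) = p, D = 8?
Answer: 361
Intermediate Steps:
Q(R) = 3 (Q(R) = -1*(-3) = 3)
w(C) = 2*C
(Q(4) + w(D))² = (3 + 2*8)² = (3 + 16)² = 19² = 361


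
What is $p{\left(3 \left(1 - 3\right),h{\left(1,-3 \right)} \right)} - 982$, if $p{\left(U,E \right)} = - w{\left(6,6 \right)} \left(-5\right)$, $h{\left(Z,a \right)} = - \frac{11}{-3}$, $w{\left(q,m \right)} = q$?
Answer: $-952$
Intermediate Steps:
$h{\left(Z,a \right)} = \frac{11}{3}$ ($h{\left(Z,a \right)} = \left(-11\right) \left(- \frac{1}{3}\right) = \frac{11}{3}$)
$p{\left(U,E \right)} = 30$ ($p{\left(U,E \right)} = \left(-1\right) 6 \left(-5\right) = \left(-6\right) \left(-5\right) = 30$)
$p{\left(3 \left(1 - 3\right),h{\left(1,-3 \right)} \right)} - 982 = 30 - 982 = -952$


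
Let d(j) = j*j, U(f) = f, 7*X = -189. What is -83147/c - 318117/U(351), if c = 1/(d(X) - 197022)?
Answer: 1909577260268/117 ≈ 1.6321e+10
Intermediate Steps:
X = -27 (X = (⅐)*(-189) = -27)
d(j) = j²
c = -1/196293 (c = 1/((-27)² - 197022) = 1/(729 - 197022) = 1/(-196293) = -1/196293 ≈ -5.0944e-6)
-83147/c - 318117/U(351) = -83147/(-1/196293) - 318117/351 = -83147*(-196293) - 318117*1/351 = 16321174071 - 106039/117 = 1909577260268/117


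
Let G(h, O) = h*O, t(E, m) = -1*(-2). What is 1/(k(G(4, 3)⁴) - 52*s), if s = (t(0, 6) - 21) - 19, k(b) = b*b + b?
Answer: 1/430004408 ≈ 2.3256e-9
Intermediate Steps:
t(E, m) = 2
G(h, O) = O*h
k(b) = b + b² (k(b) = b² + b = b + b²)
s = -38 (s = (2 - 21) - 19 = -19 - 19 = -38)
1/(k(G(4, 3)⁴) - 52*s) = 1/((3*4)⁴*(1 + (3*4)⁴) - 52*(-38)) = 1/(12⁴*(1 + 12⁴) + 1976) = 1/(20736*(1 + 20736) + 1976) = 1/(20736*20737 + 1976) = 1/(430002432 + 1976) = 1/430004408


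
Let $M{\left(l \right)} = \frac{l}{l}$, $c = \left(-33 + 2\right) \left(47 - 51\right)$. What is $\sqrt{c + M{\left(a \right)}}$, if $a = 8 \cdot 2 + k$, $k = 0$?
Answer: $5 \sqrt{5} \approx 11.18$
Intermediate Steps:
$c = 124$ ($c = \left(-31\right) \left(-4\right) = 124$)
$a = 16$ ($a = 8 \cdot 2 + 0 = 16 + 0 = 16$)
$M{\left(l \right)} = 1$
$\sqrt{c + M{\left(a \right)}} = \sqrt{124 + 1} = \sqrt{125} = 5 \sqrt{5}$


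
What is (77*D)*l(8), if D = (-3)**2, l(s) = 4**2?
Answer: 11088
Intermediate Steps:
l(s) = 16
D = 9
(77*D)*l(8) = (77*9)*16 = 693*16 = 11088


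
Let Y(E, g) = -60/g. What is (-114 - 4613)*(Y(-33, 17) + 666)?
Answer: -53235474/17 ≈ -3.1315e+6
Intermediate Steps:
(-114 - 4613)*(Y(-33, 17) + 666) = (-114 - 4613)*(-60/17 + 666) = -4727*(-60*1/17 + 666) = -4727*(-60/17 + 666) = -4727*11262/17 = -53235474/17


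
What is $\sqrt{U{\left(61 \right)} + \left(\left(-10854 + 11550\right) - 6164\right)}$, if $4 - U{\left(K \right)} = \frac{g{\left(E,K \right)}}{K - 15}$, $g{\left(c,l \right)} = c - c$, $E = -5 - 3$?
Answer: $2 i \sqrt{1366} \approx 73.919 i$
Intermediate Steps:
$E = -8$
$g{\left(c,l \right)} = 0$
$U{\left(K \right)} = 4$ ($U{\left(K \right)} = 4 - \frac{0}{K - 15} = 4 - \frac{0}{-15 + K} = 4 - 0 = 4 + 0 = 4$)
$\sqrt{U{\left(61 \right)} + \left(\left(-10854 + 11550\right) - 6164\right)} = \sqrt{4 + \left(\left(-10854 + 11550\right) - 6164\right)} = \sqrt{4 + \left(696 - 6164\right)} = \sqrt{4 - 5468} = \sqrt{-5464} = 2 i \sqrt{1366}$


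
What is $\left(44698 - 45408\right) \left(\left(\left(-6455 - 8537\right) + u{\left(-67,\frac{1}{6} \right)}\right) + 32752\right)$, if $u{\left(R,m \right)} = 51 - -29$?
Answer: $-12666400$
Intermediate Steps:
$u{\left(R,m \right)} = 80$ ($u{\left(R,m \right)} = 51 + 29 = 80$)
$\left(44698 - 45408\right) \left(\left(\left(-6455 - 8537\right) + u{\left(-67,\frac{1}{6} \right)}\right) + 32752\right) = \left(44698 - 45408\right) \left(\left(\left(-6455 - 8537\right) + 80\right) + 32752\right) = - 710 \left(\left(-14992 + 80\right) + 32752\right) = - 710 \left(-14912 + 32752\right) = \left(-710\right) 17840 = -12666400$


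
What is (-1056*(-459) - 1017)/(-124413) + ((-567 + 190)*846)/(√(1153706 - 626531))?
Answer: -161229/41471 - 35438*√2343/3905 ≈ -443.16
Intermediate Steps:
(-1056*(-459) - 1017)/(-124413) + ((-567 + 190)*846)/(√(1153706 - 626531)) = (484704 - 1017)*(-1/124413) + (-377*846)/(√527175) = 483687*(-1/124413) - 318942*√2343/35145 = -161229/41471 - 35438*√2343/3905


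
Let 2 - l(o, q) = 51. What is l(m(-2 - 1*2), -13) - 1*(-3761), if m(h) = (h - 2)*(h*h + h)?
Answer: 3712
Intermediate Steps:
m(h) = (-2 + h)*(h + h²) (m(h) = (-2 + h)*(h² + h) = (-2 + h)*(h + h²))
l(o, q) = -49 (l(o, q) = 2 - 1*51 = 2 - 51 = -49)
l(m(-2 - 1*2), -13) - 1*(-3761) = -49 - 1*(-3761) = -49 + 3761 = 3712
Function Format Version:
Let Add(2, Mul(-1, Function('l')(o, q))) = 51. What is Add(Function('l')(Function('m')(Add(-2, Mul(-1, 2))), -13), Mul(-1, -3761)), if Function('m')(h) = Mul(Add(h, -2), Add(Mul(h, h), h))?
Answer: 3712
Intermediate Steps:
Function('m')(h) = Mul(Add(-2, h), Add(h, Pow(h, 2))) (Function('m')(h) = Mul(Add(-2, h), Add(Pow(h, 2), h)) = Mul(Add(-2, h), Add(h, Pow(h, 2))))
Function('l')(o, q) = -49 (Function('l')(o, q) = Add(2, Mul(-1, 51)) = Add(2, -51) = -49)
Add(Function('l')(Function('m')(Add(-2, Mul(-1, 2))), -13), Mul(-1, -3761)) = Add(-49, Mul(-1, -3761)) = Add(-49, 3761) = 3712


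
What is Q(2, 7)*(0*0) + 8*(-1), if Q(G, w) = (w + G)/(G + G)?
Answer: -8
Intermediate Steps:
Q(G, w) = (G + w)/(2*G) (Q(G, w) = (G + w)/((2*G)) = (G + w)*(1/(2*G)) = (G + w)/(2*G))
Q(2, 7)*(0*0) + 8*(-1) = ((½)*(2 + 7)/2)*(0*0) + 8*(-1) = ((½)*(½)*9)*0 - 8 = (9/4)*0 - 8 = 0 - 8 = -8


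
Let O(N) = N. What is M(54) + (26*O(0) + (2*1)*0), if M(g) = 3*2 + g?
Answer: 60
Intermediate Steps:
M(g) = 6 + g
M(54) + (26*O(0) + (2*1)*0) = (6 + 54) + (26*0 + (2*1)*0) = 60 + (0 + 2*0) = 60 + (0 + 0) = 60 + 0 = 60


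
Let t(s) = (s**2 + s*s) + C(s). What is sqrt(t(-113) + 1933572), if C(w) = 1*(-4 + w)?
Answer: sqrt(1958993) ≈ 1399.6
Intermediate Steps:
C(w) = -4 + w
t(s) = -4 + s + 2*s**2 (t(s) = (s**2 + s*s) + (-4 + s) = (s**2 + s**2) + (-4 + s) = 2*s**2 + (-4 + s) = -4 + s + 2*s**2)
sqrt(t(-113) + 1933572) = sqrt((-4 - 113 + 2*(-113)**2) + 1933572) = sqrt((-4 - 113 + 2*12769) + 1933572) = sqrt((-4 - 113 + 25538) + 1933572) = sqrt(25421 + 1933572) = sqrt(1958993)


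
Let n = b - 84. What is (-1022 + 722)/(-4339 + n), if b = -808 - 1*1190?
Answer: 300/6421 ≈ 0.046722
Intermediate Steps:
b = -1998 (b = -808 - 1190 = -1998)
n = -2082 (n = -1998 - 84 = -2082)
(-1022 + 722)/(-4339 + n) = (-1022 + 722)/(-4339 - 2082) = -300/(-6421) = -300*(-1/6421) = 300/6421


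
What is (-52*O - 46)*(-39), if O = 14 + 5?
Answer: 40326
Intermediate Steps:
O = 19
(-52*O - 46)*(-39) = (-52*19 - 46)*(-39) = (-988 - 46)*(-39) = -1034*(-39) = 40326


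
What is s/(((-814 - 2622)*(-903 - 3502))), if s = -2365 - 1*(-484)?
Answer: -1881/15135580 ≈ -0.00012428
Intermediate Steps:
s = -1881 (s = -2365 + 484 = -1881)
s/(((-814 - 2622)*(-903 - 3502))) = -1881*1/((-903 - 3502)*(-814 - 2622)) = -1881/((-3436*(-4405))) = -1881/15135580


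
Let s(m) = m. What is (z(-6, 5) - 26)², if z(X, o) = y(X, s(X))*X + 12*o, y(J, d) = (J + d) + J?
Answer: 20164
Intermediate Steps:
y(J, d) = d + 2*J
z(X, o) = 3*X² + 12*o (z(X, o) = (X + 2*X)*X + 12*o = (3*X)*X + 12*o = 3*X² + 12*o)
(z(-6, 5) - 26)² = ((3*(-6)² + 12*5) - 26)² = ((3*36 + 60) - 26)² = ((108 + 60) - 26)² = (168 - 26)² = 142² = 20164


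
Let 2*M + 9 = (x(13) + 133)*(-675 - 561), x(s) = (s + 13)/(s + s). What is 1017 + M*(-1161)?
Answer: 192301947/2 ≈ 9.6151e+7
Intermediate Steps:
x(s) = (13 + s)/(2*s) (x(s) = (13 + s)/((2*s)) = (13 + s)*(1/(2*s)) = (13 + s)/(2*s))
M = -165633/2 (M = -9/2 + (((½)*(13 + 13)/13 + 133)*(-675 - 561))/2 = -9/2 + (((½)*(1/13)*26 + 133)*(-1236))/2 = -9/2 + ((1 + 133)*(-1236))/2 = -9/2 + (134*(-1236))/2 = -9/2 + (½)*(-165624) = -9/2 - 82812 = -165633/2 ≈ -82817.)
1017 + M*(-1161) = 1017 - 165633/2*(-1161) = 1017 + 192299913/2 = 192301947/2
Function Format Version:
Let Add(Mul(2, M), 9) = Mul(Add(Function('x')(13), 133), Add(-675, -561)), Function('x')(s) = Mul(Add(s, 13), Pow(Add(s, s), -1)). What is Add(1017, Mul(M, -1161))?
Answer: Rational(192301947, 2) ≈ 9.6151e+7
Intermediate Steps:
Function('x')(s) = Mul(Rational(1, 2), Pow(s, -1), Add(13, s)) (Function('x')(s) = Mul(Add(13, s), Pow(Mul(2, s), -1)) = Mul(Add(13, s), Mul(Rational(1, 2), Pow(s, -1))) = Mul(Rational(1, 2), Pow(s, -1), Add(13, s)))
M = Rational(-165633, 2) (M = Add(Rational(-9, 2), Mul(Rational(1, 2), Mul(Add(Mul(Rational(1, 2), Pow(13, -1), Add(13, 13)), 133), Add(-675, -561)))) = Add(Rational(-9, 2), Mul(Rational(1, 2), Mul(Add(Mul(Rational(1, 2), Rational(1, 13), 26), 133), -1236))) = Add(Rational(-9, 2), Mul(Rational(1, 2), Mul(Add(1, 133), -1236))) = Add(Rational(-9, 2), Mul(Rational(1, 2), Mul(134, -1236))) = Add(Rational(-9, 2), Mul(Rational(1, 2), -165624)) = Add(Rational(-9, 2), -82812) = Rational(-165633, 2) ≈ -82817.)
Add(1017, Mul(M, -1161)) = Add(1017, Mul(Rational(-165633, 2), -1161)) = Add(1017, Rational(192299913, 2)) = Rational(192301947, 2)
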